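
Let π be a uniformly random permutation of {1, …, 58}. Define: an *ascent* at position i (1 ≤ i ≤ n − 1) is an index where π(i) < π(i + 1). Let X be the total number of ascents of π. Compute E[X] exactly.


Write X = Σ X_I over i = 1, …, 57, with X_I the indicator of one ascent.
There are 57 indicators.
For each fixed i, the pair (π(i), π(i+1)) is a uniformly random ordered pair of distinct values from {1, …, 58}; by symmetry P[π(i) < π(i+1)] = 1/2.
By linearity: E[X] = 57 · (1/2) = (58 − 1) · (1/2) = 57/2 ≈ 28.5000.

E[X] = 57/2 = 28.5000.


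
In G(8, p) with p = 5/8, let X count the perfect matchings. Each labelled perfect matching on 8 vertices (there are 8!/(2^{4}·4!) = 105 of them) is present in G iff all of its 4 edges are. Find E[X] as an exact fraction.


K_8 has 8!/(2^{4}·4!) = 105 labelled perfect matchings.
For each such perfect matching H, let X_H = 1 if all 4 edges of H are present in G. Then P[X_H = 1] = p^{4} = (5/8)^{4} = 625/4096.
By linearity: E[X] = Σ_H E[X_H] = 105 · p^{4} = 105 · 625/4096 = 65625/4096.
Numerically: E[X] ≈ 16.022.

E[X] = 105 · (5/8)^{4} = 65625/4096 ≈ 16.022.


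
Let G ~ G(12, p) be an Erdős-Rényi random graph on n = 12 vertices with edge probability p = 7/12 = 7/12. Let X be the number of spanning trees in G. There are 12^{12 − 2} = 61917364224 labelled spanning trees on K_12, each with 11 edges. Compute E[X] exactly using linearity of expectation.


K_12 has 12^{12 − 2} = 61917364224 labelled spanning trees.
For each such spanning tree H, let X_H = 1 if all 11 edges of H are present in G. Then P[X_H = 1] = p^{11} = (7/12)^{11} = 1977326743/743008370688.
Summing the indicators: E[X] = Σ_H E[X_H] = 61917364224 · p^{11} = 61917364224 · 1977326743/743008370688 = 1977326743/12.
Numerically: E[X] ≈ 1.64777e+08.

E[X] = 61917364224 · (7/12)^{11} = 1977326743/12 ≈ 1.64777e+08.


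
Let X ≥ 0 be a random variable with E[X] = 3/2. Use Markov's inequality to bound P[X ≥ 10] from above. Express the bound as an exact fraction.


μ = E[X] = 3/2, a = 10.
Markov: P[X ≥ 10] ≤ μ/a = (3/2)/10 = 3/20.
Numerically: ≈ 0.150.
(Since a = 10 > μ = 1.500, the bound 3/20 is < 1 and informative.)

P[X ≥ 10] ≤ 3/20 ≈ 0.150.


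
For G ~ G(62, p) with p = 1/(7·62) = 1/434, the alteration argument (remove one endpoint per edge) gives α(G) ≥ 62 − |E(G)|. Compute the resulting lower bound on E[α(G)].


E[|E(G)|] = C(62, 2)·p = 1891 · (1/434) = 61/14.
E[α(G)] ≥ n − E[|E(G)|] = 62 − 61/14 = 807/14.
Numerically: ≈ 57.643.
(This is only a lower bound; the true E[α(G)] may be larger.)

E[α(G)] ≥ 807/14 ≈ 57.643.


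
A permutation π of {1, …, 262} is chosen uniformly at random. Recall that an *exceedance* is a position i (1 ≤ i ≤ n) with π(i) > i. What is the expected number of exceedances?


Write X = Σ_{i=1}^{262} X_i, where X_i = 1_{π(i) > i}.
For each fixed i, π(i) is uniform over {1, …, 262} (marginal of a uniform permutation), so P[π(i) > i] = (n − i)/n. Summing: Σ_{i=1}^{262} (n − i)/n = (0 + 1 + … + 261)/262 = 262(262 − 1)/(2·262) = (262 − 1)/2.
Hence E[X] = Σ_{i=1}^{262} (262 − i)/262 = 261/2 ≈ 130.500.

E[X] = 261/2 = 130.500.


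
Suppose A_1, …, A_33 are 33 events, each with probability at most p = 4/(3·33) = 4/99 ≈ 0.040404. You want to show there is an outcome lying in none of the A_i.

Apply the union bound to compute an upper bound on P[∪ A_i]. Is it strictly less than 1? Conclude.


Union bound: P[∪_{i=1}^{33} A_i] ≤ Σ_i P[A_i] ≤ 33·p = 33·(4/99) = 4/3.
Numerically: 4/3 ≈ 1.333333.
Is 4/3 < 1? NO.
Since the bound 4/3 is ≥ 1, the union bound is uninformative here; it does NOT by itself certify existence.

33·p = 4/3 ≈ 1.333333; existence NOT certified by the union bound.


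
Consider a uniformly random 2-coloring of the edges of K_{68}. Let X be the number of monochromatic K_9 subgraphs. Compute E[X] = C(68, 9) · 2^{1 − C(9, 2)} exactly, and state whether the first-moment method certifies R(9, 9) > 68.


E[X] = C(68, 9) · 2^{1 − 36} = 49280065120 · 2^{−35} = 49280065120/34359738368.
As a reduced fraction: E[X] = 1540002035/1073741824 ≈ 1.43424.
Is E[X] < 1? NO.
Since E[X] ≥ 1, the first-moment bound is inconclusive at n = 68; it does NOT by itself certify R(9, 9) > 68.

E[X] = 1540002035/1073741824 ≈ 1.43424; E[X] ≥ 1; first-moment method inconclusive here.


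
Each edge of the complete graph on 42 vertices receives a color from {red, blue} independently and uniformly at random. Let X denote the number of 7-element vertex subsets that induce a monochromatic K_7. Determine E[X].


Let X = Σ_S X_S over the C(42, 7) = 26978328 subsets S of size 7, where X_S = 1 if the K_7 on S is monochromatic.
For a fixed S, the K_7 on S has C(7, 2) = 21 edges. P[all 21 edges red] = (1/2)^21, and likewise for blue, so P[monochromatic] = 2·(1/2)^21 = 2^{1 − 21} = 1/1048576.
Summing: E[X] = C(42, 7) · 2^{1 − 21} = 26978328 · 1/1048576 = 3372291/131072.
Numerically: E[X] ≈ 25.7285.

E[X] = C(42,7)·2^(1−C(7,2)) = 3372291/131072 ≈ 25.7285.


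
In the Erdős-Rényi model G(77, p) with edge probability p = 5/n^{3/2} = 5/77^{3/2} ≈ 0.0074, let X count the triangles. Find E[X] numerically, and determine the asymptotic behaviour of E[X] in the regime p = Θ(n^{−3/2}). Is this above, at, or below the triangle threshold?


Number of potential triangles: C(77, 3) = 73150.
Each occurs with probability p³ ≈ (0.0074)³ ≈ 4.0523015e-07.
By linearity: E[X] = C(77, 3)·p³ ≈ 73150 · 4.0523015e-07 ≈ 0.02964.
Since α = 3/2 > 1, p = c/n^{3/2} = o(1/n) is below the triangle threshold p ~ 1/n. Asymptotically E[X] ~ (c³/6)·n^{3(1−α)} = (5³/6)·n^{-1.5} → 0, so by Markov's inequality G has no triangles w.h.p.

E[X] ≈ 0.02964; in regime p = Θ(1/n^{3/2}) E[X] tends to 0 (below the triangle threshold p ~ 1/n).


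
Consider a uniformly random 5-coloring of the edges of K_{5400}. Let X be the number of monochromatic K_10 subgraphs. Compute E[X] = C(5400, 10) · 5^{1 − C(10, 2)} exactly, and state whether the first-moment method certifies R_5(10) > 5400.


E[X] = C(5400, 10) · 5^{1 − 45} = 5761735538961887279463031445160 · 5^{−44} = 5761735538961887279463031445160/5684341886080801486968994140625.
As a reduced fraction: E[X] = 1152347107792377455892606289032/1136868377216160297393798828125 ≈ 1.0136152.
Is E[X] < 1? NO.
Since E[X] ≥ 1, the first-moment bound is inconclusive at n = 5400; it does NOT by itself certify R_5(10) > 5400.

E[X] = 1152347107792377455892606289032/1136868377216160297393798828125 ≈ 1.0136152; E[X] ≥ 1; first-moment method inconclusive here.


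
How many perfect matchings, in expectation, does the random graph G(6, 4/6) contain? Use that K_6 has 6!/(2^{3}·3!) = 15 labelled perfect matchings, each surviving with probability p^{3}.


K_6 has 6!/(2^{3}·3!) = 15 labelled perfect matchings.
For each such perfect matching H, let X_H = 1 if all 3 edges of H are present in G. Then P[X_H = 1] = p^{3} = (2/3)^{3} = 8/27.
Summing the indicators: E[X] = Σ_H E[X_H] = 15 · p^{3} = 15 · 8/27 = 40/9.
Numerically: E[X] ≈ 4.44.

E[X] = 15 · (2/3)^{3} = 40/9 ≈ 4.44.


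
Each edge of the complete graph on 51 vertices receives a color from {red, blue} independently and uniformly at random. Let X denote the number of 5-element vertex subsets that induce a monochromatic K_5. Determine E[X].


Let X = Σ_S X_S over the C(51, 5) = 2349060 subsets S of size 5, where X_S = 1 if the K_5 on S is monochromatic.
For a fixed S, the K_5 on S has C(5, 2) = 10 edges. P[all 10 edges red] = (1/2)^10, and likewise for blue, so P[monochromatic] = 2·(1/2)^10 = 2^{1 − 10} = 1/512.
By linearity: E[X] = C(51, 5) · 2^{1 − 10} = 2349060 · 1/512 = 587265/128.
Numerically: E[X] ≈ 4588.0078.

E[X] = C(51,5)·2^(1−C(5,2)) = 587265/128 ≈ 4588.0078.


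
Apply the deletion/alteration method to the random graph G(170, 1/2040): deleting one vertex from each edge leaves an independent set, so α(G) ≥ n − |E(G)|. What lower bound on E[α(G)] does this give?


E[|E(G)|] = C(170, 2)·p = 14365 · (1/2040) = 169/24.
E[α(G)] ≥ n − E[|E(G)|] = 170 − 169/24 = 3911/24.
Numerically: ≈ 162.9583.
(This is only a lower bound; the true E[α(G)] may be larger.)

E[α(G)] ≥ 3911/24 ≈ 162.9583.


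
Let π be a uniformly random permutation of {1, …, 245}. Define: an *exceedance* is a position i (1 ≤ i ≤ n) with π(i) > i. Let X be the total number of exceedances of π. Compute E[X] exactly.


Write X = Σ_{i=1}^{245} X_i, where X_i = 1_{π(i) > i}.
For each fixed i, π(i) is uniform over {1, …, 245} (marginal of a uniform permutation), so P[π(i) > i] = (n − i)/n. Summing: Σ_{i=1}^{245} (n − i)/n = (0 + 1 + … + 244)/245 = 245(245 − 1)/(2·245) = (245 − 1)/2.
Hence E[X] = Σ_{i=1}^{245} (245 − i)/245 = 122 ≈ 122.00000.

E[X] = 122 = 122.00000.


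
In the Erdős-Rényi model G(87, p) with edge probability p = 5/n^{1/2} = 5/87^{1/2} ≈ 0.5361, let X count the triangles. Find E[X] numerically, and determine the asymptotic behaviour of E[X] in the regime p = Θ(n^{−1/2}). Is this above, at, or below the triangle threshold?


Number of potential triangles: C(87, 3) = 105995.
Each occurs with probability p³ ≈ (0.5361)³ ≈ 1.540392e-01.
By linearity: E[X] = C(87, 3)·p³ ≈ 105995 · 1.540392e-01 ≈ 16327.3805.
Since α = 1/2 < 1, p = c/n^{1/2} ≫ 1/n is above the triangle threshold p ~ 1/n. Asymptotically E[X] ~ (c³/6)·n^{3(1−α)} = (5³/6)·n^{1.5} → ∞; triangles are abundant w.h.p.

E[X] ≈ 16327.3805; in regime p = Θ(1/n^{1/2}) E[X] diverges (above the triangle threshold p ~ 1/n).


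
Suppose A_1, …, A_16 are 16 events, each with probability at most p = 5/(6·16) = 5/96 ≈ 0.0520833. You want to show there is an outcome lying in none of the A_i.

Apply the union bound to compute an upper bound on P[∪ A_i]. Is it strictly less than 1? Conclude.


Union bound: P[∪_{i=1}^{16} A_i] ≤ Σ_i P[A_i] ≤ 16·p = 16·(5/96) = 5/6.
Numerically: 5/6 ≈ 0.8333333.
Is 5/6 < 1? YES.
Since P[∪ A_i] ≤ 5/6 < 1, the complement has P[∩ A_i^c] ≥ 1 − 5/6 = 1/6 > 0, so some outcome avoids every A_i.

16·p = 5/6 ≈ 0.8333333; existence CERTIFIED by the union bound.


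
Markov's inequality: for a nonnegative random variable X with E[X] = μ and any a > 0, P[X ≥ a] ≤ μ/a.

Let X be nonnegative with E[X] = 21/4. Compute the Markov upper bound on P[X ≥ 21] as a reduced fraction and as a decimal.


μ = E[X] = 21/4, a = 21.
Markov: P[X ≥ 21] ≤ μ/a = (21/4)/21 = 1/4.
Numerically: ≈ 0.25000.
(Since a = 21 > μ = 5.25000, the bound 1/4 is < 1 and informative.)

P[X ≥ 21] ≤ 1/4 ≈ 0.25000.


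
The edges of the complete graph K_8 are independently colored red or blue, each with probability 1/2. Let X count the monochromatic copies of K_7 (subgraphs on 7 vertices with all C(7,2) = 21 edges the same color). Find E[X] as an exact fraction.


Let X = Σ_S X_S over the C(8, 7) = 8 subsets S of size 7, where X_S = 1 if the K_7 on S is monochromatic.
For a fixed S, the K_7 on S has C(7, 2) = 21 edges. P[all 21 edges red] = (1/2)^21, and likewise for blue, so P[monochromatic] = 2·(1/2)^21 = 2^{1 − 21} = 1/1048576.
By linearity of expectation: E[X] = C(8, 7) · 2^{1 − 21} = 8 · 1/1048576 = 1/131072.
Numerically: E[X] ≈ 0.000.

E[X] = C(8,7)·2^(1−C(7,2)) = 1/131072 ≈ 0.000.


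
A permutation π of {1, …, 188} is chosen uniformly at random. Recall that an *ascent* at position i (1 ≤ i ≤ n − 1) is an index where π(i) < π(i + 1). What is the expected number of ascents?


Write X = Σ X_I over i = 1, …, 187, with X_I the indicator of one ascent.
There are 187 indicators.
For each fixed i, the pair (π(i), π(i+1)) is a uniformly random ordered pair of distinct values from {1, …, 188}; by symmetry P[π(i) < π(i+1)] = 1/2.
By linearity: E[X] = 187 · (1/2) = (188 − 1) · (1/2) = 187/2 ≈ 93.500000.

E[X] = 187/2 = 93.500000.


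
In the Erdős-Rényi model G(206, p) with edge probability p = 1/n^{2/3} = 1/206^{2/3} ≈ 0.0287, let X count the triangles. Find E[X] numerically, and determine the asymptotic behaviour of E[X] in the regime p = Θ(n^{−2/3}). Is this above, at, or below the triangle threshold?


Number of potential triangles: C(206, 3) = 1435820.
Each occurs with probability p³ ≈ (0.0287)³ ≈ 2.35649e-05.
By linearity: E[X] = C(206, 3)·p³ ≈ 1435820 · 2.35649e-05 ≈ 33.835.
Since α = 2/3 < 1, p = c/n^{2/3} ≫ 1/n is above the triangle threshold p ~ 1/n. Asymptotically E[X] ~ (c³/6)·n^{3(1−α)} = (1³/6)·n^{1} → ∞; triangles are abundant w.h.p.

E[X] ≈ 33.835; in regime p = Θ(1/n^{2/3}) E[X] diverges (above the triangle threshold p ~ 1/n).


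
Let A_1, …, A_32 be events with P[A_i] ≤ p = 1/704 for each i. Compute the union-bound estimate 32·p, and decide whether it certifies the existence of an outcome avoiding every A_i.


Union bound: P[∪_{i=1}^{32} A_i] ≤ Σ_i P[A_i] ≤ 32·p = 32·(1/704) = 1/22.
Numerically: 1/22 ≈ 0.04545.
Is 1/22 < 1? YES.
Since P[∪ A_i] ≤ 1/22 < 1, the complement has P[∩ A_i^c] ≥ 1 − 1/22 = 21/22 > 0, so some outcome avoids every A_i.

32·p = 1/22 ≈ 0.04545; existence CERTIFIED by the union bound.


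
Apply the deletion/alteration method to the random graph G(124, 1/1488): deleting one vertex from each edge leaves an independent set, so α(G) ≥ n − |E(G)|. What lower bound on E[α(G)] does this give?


E[|E(G)|] = C(124, 2)·p = 7626 · (1/1488) = 41/8.
E[α(G)] ≥ n − E[|E(G)|] = 124 − 41/8 = 951/8.
Numerically: ≈ 118.875000.
(This is only a lower bound; the true E[α(G)] may be larger.)

E[α(G)] ≥ 951/8 ≈ 118.875000.


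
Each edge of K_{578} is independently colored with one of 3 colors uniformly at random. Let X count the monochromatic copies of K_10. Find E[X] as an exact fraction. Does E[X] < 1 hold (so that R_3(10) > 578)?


E[X] = C(578, 10) · 3^{1 − 45} = 1060514767274403635480 · 3^{−44} = 1060514767274403635480/984770902183611232881.
As a reduced fraction: E[X] = 1060514767274403635480/984770902183611232881 ≈ 1.0769152.
Is E[X] < 1? NO.
Since E[X] ≥ 1, the first-moment bound is inconclusive at n = 578; it does NOT by itself certify R_3(10) > 578.

E[X] = 1060514767274403635480/984770902183611232881 ≈ 1.0769152; E[X] ≥ 1; first-moment method inconclusive here.


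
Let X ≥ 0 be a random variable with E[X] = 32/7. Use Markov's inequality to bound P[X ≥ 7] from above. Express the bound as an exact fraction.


μ = E[X] = 32/7, a = 7.
Markov: P[X ≥ 7] ≤ μ/a = (32/7)/7 = 32/49.
Numerically: ≈ 0.65306.
(Since a = 7 > μ = 4.57143, the bound 32/49 is < 1 and informative.)

P[X ≥ 7] ≤ 32/49 ≈ 0.65306.


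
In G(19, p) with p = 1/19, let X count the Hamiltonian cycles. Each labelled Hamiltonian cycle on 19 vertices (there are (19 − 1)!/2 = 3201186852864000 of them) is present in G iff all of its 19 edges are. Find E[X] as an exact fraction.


K_19 has (19 − 1)!/2 = 3201186852864000 labelled Hamiltonian cycles.
For each such Hamiltonian cycle H, let X_H = 1 if all 19 edges of H are present in G. Then P[X_H = 1] = p^{19} = (1/19)^{19} = 1/1978419655660313589123979.
Summing the indicators: E[X] = Σ_H E[X_H] = 3201186852864000 · p^{19} = 3201186852864000 · 1/1978419655660313589123979 = 3201186852864000/1978419655660313589123979.
Numerically: E[X] ≈ 1.618e-09.

E[X] = 3201186852864000 · (1/19)^{19} = 3201186852864000/1978419655660313589123979 ≈ 1.618e-09.


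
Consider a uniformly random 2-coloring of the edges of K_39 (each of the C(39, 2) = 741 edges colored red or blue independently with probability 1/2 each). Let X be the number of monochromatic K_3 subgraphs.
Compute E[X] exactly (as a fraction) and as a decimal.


Let X = Σ_S X_S over the C(39, 3) = 9139 subsets S of size 3, where X_S = 1 if the K_3 on S is monochromatic.
For a fixed S, the K_3 on S has C(3, 2) = 3 edges. P[all 3 edges red] = (1/2)^3, and likewise for blue, so P[monochromatic] = 2·(1/2)^3 = 2^{1 − 3} = 1/4.
By linearity: E[X] = C(39, 3) · 2^{1 − 3} = 9139 · 1/4 = 9139/4.
Numerically: E[X] ≈ 2284.7500.

E[X] = C(39,3)·2^(1−C(3,2)) = 9139/4 ≈ 2284.7500.


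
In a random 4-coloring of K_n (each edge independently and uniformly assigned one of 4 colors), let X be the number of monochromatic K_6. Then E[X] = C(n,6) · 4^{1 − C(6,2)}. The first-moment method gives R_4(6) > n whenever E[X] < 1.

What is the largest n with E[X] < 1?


We need C(n, 6) · 4^{1 − 15} < 1, i.e. C(n, 6) < 4^{15 − 1} = 268435456.
Check values of n near the boundary:
  n = 73: C(73, 6) = 170230452; 170230452 < 268435456? YES
  n = 74: C(74, 6) = 185250786; 185250786 < 268435456? YES
  n = 75: C(75, 6) = 201359550; 201359550 < 268435456? YES
  n = 76: C(76, 6) = 218618940; 218618940 < 268435456? YES
  n = 77: C(77, 6) = 237093780; 237093780 < 268435456? YES
  n = 78: C(78, 6) = 256851595; 256851595 < 268435456? YES
  n = 79: C(79, 6) = 277962685; 277962685 < 268435456? NO
  n = 80: C(80, 6) = 300500200; 300500200 < 268435456? NO
  n = 81: C(81, 6) = 324540216; 324540216 < 268435456? NO
The largest n with C(n, 6) < 268435456 is n = 78 (where E[X] = 256851595/268435456 ≈ 0.957). Hence R_4(6) > 78, i.e. R_4(6) ≥ 79.

Largest n = 78; hence R_4(6) > 78.


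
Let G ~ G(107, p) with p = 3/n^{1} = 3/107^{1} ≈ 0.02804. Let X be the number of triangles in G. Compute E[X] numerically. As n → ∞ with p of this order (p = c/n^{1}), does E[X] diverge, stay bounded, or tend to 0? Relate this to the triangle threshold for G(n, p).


Number of potential triangles: C(107, 3) = 198485.
Each occurs with probability p³ ≈ (0.02804)³ ≈ 2.204004e-05.
By linearity: E[X] = C(107, 3)·p³ ≈ 198485 · 2.204004e-05 ≈ 4.3746.
Here α = 1, so p = 3/n is exactly at the triangle threshold p ~ 1/n. Asymptotically E[X] → c³/6 = 3³/6 = 9/2 ≈ 4.5000, a bounded constant. In this regime the triangle count is asymptotically Poisson(c³/6).

E[X] ≈ 4.3746; in regime p = Θ(1/n^{1}) E[X] stays bounded (at the triangle threshold p ~ 1/n).


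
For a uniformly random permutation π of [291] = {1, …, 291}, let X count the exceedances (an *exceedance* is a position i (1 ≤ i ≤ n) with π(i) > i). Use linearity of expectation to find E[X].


Write X = Σ_{i=1}^{291} X_i, where X_i = 1_{π(i) > i}.
For each fixed i, π(i) is uniform over {1, …, 291} (marginal of a uniform permutation), so P[π(i) > i] = (n − i)/n. Summing: Σ_{i=1}^{291} (n − i)/n = (0 + 1 + … + 290)/291 = 291(291 − 1)/(2·291) = (291 − 1)/2.
Hence E[X] = Σ_{i=1}^{291} (291 − i)/291 = 145 ≈ 145.00000.

E[X] = 145 = 145.00000.


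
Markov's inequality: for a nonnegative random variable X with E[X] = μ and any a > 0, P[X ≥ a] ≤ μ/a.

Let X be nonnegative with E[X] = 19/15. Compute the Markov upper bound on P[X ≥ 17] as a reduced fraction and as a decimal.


μ = E[X] = 19/15, a = 17.
Markov: P[X ≥ 17] ≤ μ/a = (19/15)/17 = 19/255.
Numerically: ≈ 0.07451.
(Since a = 17 > μ = 1.26667, the bound 19/255 is < 1 and informative.)

P[X ≥ 17] ≤ 19/255 ≈ 0.07451.


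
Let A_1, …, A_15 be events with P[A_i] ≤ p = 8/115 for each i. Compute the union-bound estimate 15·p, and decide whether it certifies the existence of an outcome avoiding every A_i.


Union bound: P[∪_{i=1}^{15} A_i] ≤ Σ_i P[A_i] ≤ 15·p = 15·(8/115) = 24/23.
Numerically: 24/23 ≈ 1.04348.
Is 24/23 < 1? NO.
Since the bound 24/23 is ≥ 1, the union bound is uninformative here; it does NOT by itself certify existence.

15·p = 24/23 ≈ 1.04348; existence NOT certified by the union bound.


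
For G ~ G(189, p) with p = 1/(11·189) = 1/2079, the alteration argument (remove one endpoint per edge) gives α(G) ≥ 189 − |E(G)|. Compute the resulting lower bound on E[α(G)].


E[|E(G)|] = C(189, 2)·p = 17766 · (1/2079) = 94/11.
E[α(G)] ≥ n − E[|E(G)|] = 189 − 94/11 = 1985/11.
Numerically: ≈ 180.45455.
(This is only a lower bound; the true E[α(G)] may be larger.)

E[α(G)] ≥ 1985/11 ≈ 180.45455.


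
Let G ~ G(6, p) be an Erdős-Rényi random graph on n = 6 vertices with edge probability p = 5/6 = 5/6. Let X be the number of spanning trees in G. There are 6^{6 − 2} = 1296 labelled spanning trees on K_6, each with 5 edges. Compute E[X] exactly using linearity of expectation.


K_6 has 6^{6 − 2} = 1296 labelled spanning trees.
For each such spanning tree H, let X_H = 1 if all 5 edges of H are present in G. Then P[X_H = 1] = p^{5} = (5/6)^{5} = 3125/7776.
By linearity of expectation: E[X] = Σ_H E[X_H] = 1296 · p^{5} = 1296 · 3125/7776 = 3125/6.
Numerically: E[X] ≈ 521.

E[X] = 1296 · (5/6)^{5} = 3125/6 ≈ 521.


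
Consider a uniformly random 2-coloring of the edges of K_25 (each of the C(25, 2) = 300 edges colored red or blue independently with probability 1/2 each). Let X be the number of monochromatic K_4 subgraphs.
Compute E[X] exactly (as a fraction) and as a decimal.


Let X = Σ_S X_S over the C(25, 4) = 12650 subsets S of size 4, where X_S = 1 if the K_4 on S is monochromatic.
For a fixed S, the K_4 on S has C(4, 2) = 6 edges. P[all 6 edges red] = (1/2)^6, and likewise for blue, so P[monochromatic] = 2·(1/2)^6 = 2^{1 − 6} = 1/32.
Summing: E[X] = C(25, 4) · 2^{1 − 6} = 12650 · 1/32 = 6325/16.
Numerically: E[X] ≈ 395.3125.

E[X] = C(25,4)·2^(1−C(4,2)) = 6325/16 ≈ 395.3125.


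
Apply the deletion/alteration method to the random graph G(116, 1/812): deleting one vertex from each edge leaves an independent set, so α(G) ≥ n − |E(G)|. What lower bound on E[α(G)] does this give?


E[|E(G)|] = C(116, 2)·p = 6670 · (1/812) = 115/14.
E[α(G)] ≥ n − E[|E(G)|] = 116 − 115/14 = 1509/14.
Numerically: ≈ 107.785714.
(This is only a lower bound; the true E[α(G)] may be larger.)

E[α(G)] ≥ 1509/14 ≈ 107.785714.


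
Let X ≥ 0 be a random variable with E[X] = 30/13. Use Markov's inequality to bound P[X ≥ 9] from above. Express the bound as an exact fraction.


μ = E[X] = 30/13, a = 9.
Markov: P[X ≥ 9] ≤ μ/a = (30/13)/9 = 10/39.
Numerically: ≈ 0.2564.
(Since a = 9 > μ = 2.3077, the bound 10/39 is < 1 and informative.)

P[X ≥ 9] ≤ 10/39 ≈ 0.2564.


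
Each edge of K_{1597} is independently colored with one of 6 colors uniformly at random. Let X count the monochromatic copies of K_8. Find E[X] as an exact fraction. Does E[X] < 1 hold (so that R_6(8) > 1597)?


E[X] = C(1597, 8) · 6^{1 − 28} = 1031080153060953275445 · 6^{−27} = 1031080153060953275445/1023490369077469249536.
As a reduced fraction: E[X] = 38188153817072343535/37907050706572935168 ≈ 1.007416.
Is E[X] < 1? NO.
Since E[X] ≥ 1, the first-moment bound is inconclusive at n = 1597; it does NOT by itself certify R_6(8) > 1597.

E[X] = 38188153817072343535/37907050706572935168 ≈ 1.007416; E[X] ≥ 1; first-moment method inconclusive here.


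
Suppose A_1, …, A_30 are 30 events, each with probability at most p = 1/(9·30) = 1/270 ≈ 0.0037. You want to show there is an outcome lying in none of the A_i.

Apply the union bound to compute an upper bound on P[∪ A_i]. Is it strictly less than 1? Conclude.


Union bound: P[∪_{i=1}^{30} A_i] ≤ Σ_i P[A_i] ≤ 30·p = 30·(1/270) = 1/9.
Numerically: 1/9 ≈ 0.1111.
Is 1/9 < 1? YES.
Since P[∪ A_i] ≤ 1/9 < 1, the complement has P[∩ A_i^c] ≥ 1 − 1/9 = 8/9 > 0, so some outcome avoids every A_i.

30·p = 1/9 ≈ 0.1111; existence CERTIFIED by the union bound.


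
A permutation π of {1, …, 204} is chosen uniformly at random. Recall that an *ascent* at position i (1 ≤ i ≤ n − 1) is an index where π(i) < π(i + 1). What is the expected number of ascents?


Write X = Σ X_I over i = 1, …, 203, with X_I the indicator of one ascent.
There are 203 indicators.
For each fixed i, the pair (π(i), π(i+1)) is a uniformly random ordered pair of distinct values from {1, …, 204}; by symmetry P[π(i) < π(i+1)] = 1/2.
By linearity: E[X] = 203 · (1/2) = (204 − 1) · (1/2) = 203/2 ≈ 101.500.

E[X] = 203/2 = 101.500.


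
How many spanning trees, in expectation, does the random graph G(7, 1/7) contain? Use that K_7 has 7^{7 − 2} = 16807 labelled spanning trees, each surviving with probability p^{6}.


K_7 has 7^{7 − 2} = 16807 labelled spanning trees.
For each such spanning tree H, let X_H = 1 if all 6 edges of H are present in G. Then P[X_H = 1] = p^{6} = (1/7)^{6} = 1/117649.
Summing the indicators: E[X] = Σ_H E[X_H] = 16807 · p^{6} = 16807 · 1/117649 = 1/7.
Numerically: E[X] ≈ 0.142857.

E[X] = 16807 · (1/7)^{6} = 1/7 ≈ 0.142857.


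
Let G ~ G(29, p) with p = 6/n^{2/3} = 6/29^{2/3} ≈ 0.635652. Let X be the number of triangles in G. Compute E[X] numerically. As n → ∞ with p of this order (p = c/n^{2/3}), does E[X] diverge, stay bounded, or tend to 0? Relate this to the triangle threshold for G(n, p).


Number of potential triangles: C(29, 3) = 3654.
Each occurs with probability p³ ≈ (0.635652)³ ≈ 2.56837099e-01.
By linearity: E[X] = C(29, 3)·p³ ≈ 3654 · 2.56837099e-01 ≈ 938.482759.
Since α = 2/3 < 1, p = c/n^{2/3} ≫ 1/n is above the triangle threshold p ~ 1/n. Asymptotically E[X] ~ (c³/6)·n^{3(1−α)} = (6³/6)·n^{1} → ∞; triangles are abundant w.h.p.

E[X] ≈ 938.482759; in regime p = Θ(1/n^{2/3}) E[X] diverges (above the triangle threshold p ~ 1/n).


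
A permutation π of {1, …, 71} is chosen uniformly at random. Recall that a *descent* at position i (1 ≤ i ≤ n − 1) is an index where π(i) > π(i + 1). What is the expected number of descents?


Write X = Σ X_I over i = 1, …, 70, with X_I the indicator of one descent.
There are 70 indicators.
For each fixed i, the pair (π(i), π(i+1)) is a uniformly random ordered pair of distinct values from {1, …, 71}; by symmetry P[π(i) > π(i+1)] = 1/2.
By linearity: E[X] = 70 · (1/2) = (71 − 1) · (1/2) = 35 ≈ 35.00000.

E[X] = 35 = 35.00000.


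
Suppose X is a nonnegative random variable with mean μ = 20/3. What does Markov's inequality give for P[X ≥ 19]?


μ = E[X] = 20/3, a = 19.
Markov: P[X ≥ 19] ≤ μ/a = (20/3)/19 = 20/57.
Numerically: ≈ 0.351.
(Since a = 19 > μ = 6.667, the bound 20/57 is < 1 and informative.)

P[X ≥ 19] ≤ 20/57 ≈ 0.351.


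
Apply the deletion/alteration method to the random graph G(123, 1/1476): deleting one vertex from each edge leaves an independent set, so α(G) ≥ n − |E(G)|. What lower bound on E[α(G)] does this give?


E[|E(G)|] = C(123, 2)·p = 7503 · (1/1476) = 61/12.
E[α(G)] ≥ n − E[|E(G)|] = 123 − 61/12 = 1415/12.
Numerically: ≈ 117.916667.
(This is only a lower bound; the true E[α(G)] may be larger.)

E[α(G)] ≥ 1415/12 ≈ 117.916667.


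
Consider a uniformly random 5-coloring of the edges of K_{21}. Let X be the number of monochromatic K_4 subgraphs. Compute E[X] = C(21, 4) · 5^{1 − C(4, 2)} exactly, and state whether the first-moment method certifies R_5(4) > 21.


E[X] = C(21, 4) · 5^{1 − 6} = 5985 · 5^{−5} = 5985/3125.
As a reduced fraction: E[X] = 1197/625 ≈ 1.915200.
Is E[X] < 1? NO.
Since E[X] ≥ 1, the first-moment bound is inconclusive at n = 21; it does NOT by itself certify R_5(4) > 21.

E[X] = 1197/625 ≈ 1.915200; E[X] ≥ 1; first-moment method inconclusive here.


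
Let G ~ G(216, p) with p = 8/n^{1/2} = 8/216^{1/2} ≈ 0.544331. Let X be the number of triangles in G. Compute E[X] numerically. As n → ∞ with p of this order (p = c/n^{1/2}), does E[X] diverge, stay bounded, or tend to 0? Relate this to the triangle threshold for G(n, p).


Number of potential triangles: C(216, 3) = 1656360.
Each occurs with probability p³ ≈ (0.544331)³ ≈ 1.61283275e-01.
By linearity: E[X] = C(216, 3)·p³ ≈ 1656360 · 1.61283275e-01 ≈ 267143.165785.
Since α = 1/2 < 1, p = c/n^{1/2} ≫ 1/n is above the triangle threshold p ~ 1/n. Asymptotically E[X] ~ (c³/6)·n^{3(1−α)} = (8³/6)·n^{1.5} → ∞; triangles are abundant w.h.p.

E[X] ≈ 267143.165785; in regime p = Θ(1/n^{1/2}) E[X] diverges (above the triangle threshold p ~ 1/n).


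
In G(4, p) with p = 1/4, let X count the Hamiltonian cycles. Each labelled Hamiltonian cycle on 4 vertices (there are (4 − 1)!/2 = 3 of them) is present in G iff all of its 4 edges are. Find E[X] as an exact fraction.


K_4 has (4 − 1)!/2 = 3 labelled Hamiltonian cycles.
For each such Hamiltonian cycle H, let X_H = 1 if all 4 edges of H are present in G. Then P[X_H = 1] = p^{4} = (1/4)^{4} = 1/256.
By linearity of expectation: E[X] = Σ_H E[X_H] = 3 · p^{4} = 3 · 1/256 = 3/256.
Numerically: E[X] ≈ 0.01172.

E[X] = 3 · (1/4)^{4} = 3/256 ≈ 0.01172.


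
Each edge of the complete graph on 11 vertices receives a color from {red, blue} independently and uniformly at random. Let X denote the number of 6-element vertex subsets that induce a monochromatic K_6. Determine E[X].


Let X = Σ_S X_S over the C(11, 6) = 462 subsets S of size 6, where X_S = 1 if the K_6 on S is monochromatic.
For a fixed S, the K_6 on S has C(6, 2) = 15 edges. P[all 15 edges red] = (1/2)^15, and likewise for blue, so P[monochromatic] = 2·(1/2)^15 = 2^{1 − 15} = 1/16384.
By linearity: E[X] = C(11, 6) · 2^{1 − 15} = 462 · 1/16384 = 231/8192.
Numerically: E[X] ≈ 0.02820.

E[X] = C(11,6)·2^(1−C(6,2)) = 231/8192 ≈ 0.02820.


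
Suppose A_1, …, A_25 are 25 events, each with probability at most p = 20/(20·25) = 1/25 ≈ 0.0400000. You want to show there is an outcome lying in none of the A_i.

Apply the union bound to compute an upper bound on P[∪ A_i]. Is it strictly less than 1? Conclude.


Union bound: P[∪_{i=1}^{25} A_i] ≤ Σ_i P[A_i] ≤ 25·p = 25·(1/25) = 1.
Numerically: 1 ≈ 1.0000000.
Is 1 < 1? NO.
Since the bound 1 is ≥ 1, the union bound is uninformative here; it does NOT by itself certify existence.

25·p = 1 ≈ 1.0000000; existence NOT certified by the union bound.


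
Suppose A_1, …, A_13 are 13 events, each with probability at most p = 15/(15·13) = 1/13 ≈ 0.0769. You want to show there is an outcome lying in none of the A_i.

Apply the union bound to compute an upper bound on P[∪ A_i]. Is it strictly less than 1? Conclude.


Union bound: P[∪_{i=1}^{13} A_i] ≤ Σ_i P[A_i] ≤ 13·p = 13·(1/13) = 1.
Numerically: 1 ≈ 1.0000.
Is 1 < 1? NO.
Since the bound 1 is ≥ 1, the union bound is uninformative here; it does NOT by itself certify existence.

13·p = 1 ≈ 1.0000; existence NOT certified by the union bound.


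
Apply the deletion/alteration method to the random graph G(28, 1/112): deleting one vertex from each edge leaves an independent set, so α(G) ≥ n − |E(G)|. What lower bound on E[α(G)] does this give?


E[|E(G)|] = C(28, 2)·p = 378 · (1/112) = 27/8.
E[α(G)] ≥ n − E[|E(G)|] = 28 − 27/8 = 197/8.
Numerically: ≈ 24.6250.
(This is only a lower bound; the true E[α(G)] may be larger.)

E[α(G)] ≥ 197/8 ≈ 24.6250.


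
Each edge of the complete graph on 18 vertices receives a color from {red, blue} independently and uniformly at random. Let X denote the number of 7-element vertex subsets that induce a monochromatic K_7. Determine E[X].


Let X = Σ_S X_S over the C(18, 7) = 31824 subsets S of size 7, where X_S = 1 if the K_7 on S is monochromatic.
For a fixed S, the K_7 on S has C(7, 2) = 21 edges. P[all 21 edges red] = (1/2)^21, and likewise for blue, so P[monochromatic] = 2·(1/2)^21 = 2^{1 − 21} = 1/1048576.
By linearity of expectation: E[X] = C(18, 7) · 2^{1 − 21} = 31824 · 1/1048576 = 1989/65536.
Numerically: E[X] ≈ 0.030.

E[X] = C(18,7)·2^(1−C(7,2)) = 1989/65536 ≈ 0.030.


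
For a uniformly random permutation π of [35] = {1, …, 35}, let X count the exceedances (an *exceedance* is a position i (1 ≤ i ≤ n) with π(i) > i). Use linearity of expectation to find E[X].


Write X = Σ_{i=1}^{35} X_i, where X_i = 1_{π(i) > i}.
For each fixed i, π(i) is uniform over {1, …, 35} (marginal of a uniform permutation), so P[π(i) > i] = (n − i)/n. Summing: Σ_{i=1}^{35} (n − i)/n = (0 + 1 + … + 34)/35 = 35(35 − 1)/(2·35) = (35 − 1)/2.
Hence E[X] = Σ_{i=1}^{35} (35 − i)/35 = 17 ≈ 17.000.

E[X] = 17 = 17.000.


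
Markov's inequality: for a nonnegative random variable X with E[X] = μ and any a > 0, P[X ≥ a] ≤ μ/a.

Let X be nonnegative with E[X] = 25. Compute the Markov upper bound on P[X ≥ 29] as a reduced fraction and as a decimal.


μ = E[X] = 25, a = 29.
Markov: P[X ≥ 29] ≤ μ/a = (25)/29 = 25/29.
Numerically: ≈ 0.862.
(Since a = 29 > μ = 25.000, the bound 25/29 is < 1 and informative.)

P[X ≥ 29] ≤ 25/29 ≈ 0.862.


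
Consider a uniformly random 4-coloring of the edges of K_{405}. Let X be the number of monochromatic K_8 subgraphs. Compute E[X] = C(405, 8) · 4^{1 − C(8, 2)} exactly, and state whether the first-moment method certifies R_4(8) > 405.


E[X] = C(405, 8) · 4^{1 − 28} = 16745853821188050 · 4^{−27} = 16745853821188050/18014398509481984.
As a reduced fraction: E[X] = 8372926910594025/9007199254740992 ≈ 0.9295816.
Is E[X] < 1? YES.
Since E[X] < 1, there exists a 4-coloring of K_{405} with no monochromatic K_8; hence R_4(8) > 405.

E[X] = 8372926910594025/9007199254740992 ≈ 0.9295816; E[X] < 1, so R_4(8) > 405.


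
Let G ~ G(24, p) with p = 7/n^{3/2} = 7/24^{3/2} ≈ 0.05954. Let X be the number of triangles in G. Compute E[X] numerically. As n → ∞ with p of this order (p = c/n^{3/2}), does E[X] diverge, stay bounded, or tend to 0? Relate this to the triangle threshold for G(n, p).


Number of potential triangles: C(24, 3) = 2024.
Each occurs with probability p³ ≈ (0.05954)³ ≈ 2.110297e-04.
By linearity: E[X] = C(24, 3)·p³ ≈ 2024 · 2.110297e-04 ≈ 0.4271.
Since α = 3/2 > 1, p = c/n^{3/2} = o(1/n) is below the triangle threshold p ~ 1/n. Asymptotically E[X] ~ (c³/6)·n^{3(1−α)} = (7³/6)·n^{-1.5} → 0, so by Markov's inequality G has no triangles w.h.p.

E[X] ≈ 0.4271; in regime p = Θ(1/n^{3/2}) E[X] tends to 0 (below the triangle threshold p ~ 1/n).


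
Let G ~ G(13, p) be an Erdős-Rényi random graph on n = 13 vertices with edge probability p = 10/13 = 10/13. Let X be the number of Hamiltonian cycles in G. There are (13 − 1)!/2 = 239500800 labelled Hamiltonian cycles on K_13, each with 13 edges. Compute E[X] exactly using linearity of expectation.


K_13 has (13 − 1)!/2 = 239500800 labelled Hamiltonian cycles.
For each such Hamiltonian cycle H, let X_H = 1 if all 13 edges of H are present in G. Then P[X_H = 1] = p^{13} = (10/13)^{13} = 10000000000000/302875106592253.
Summing the indicators: E[X] = Σ_H E[X_H] = 239500800 · p^{13} = 239500800 · 10000000000000/302875106592253 = 2395008000000000000000/302875106592253.
Numerically: E[X] ≈ 7.9076e+06.

E[X] = 239500800 · (10/13)^{13} = 2395008000000000000000/302875106592253 ≈ 7.9076e+06.


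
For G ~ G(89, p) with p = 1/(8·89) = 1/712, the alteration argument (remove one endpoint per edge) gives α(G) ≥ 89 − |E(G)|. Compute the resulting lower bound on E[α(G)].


E[|E(G)|] = C(89, 2)·p = 3916 · (1/712) = 11/2.
E[α(G)] ≥ n − E[|E(G)|] = 89 − 11/2 = 167/2.
Numerically: ≈ 83.500.
(This is only a lower bound; the true E[α(G)] may be larger.)

E[α(G)] ≥ 167/2 ≈ 83.500.


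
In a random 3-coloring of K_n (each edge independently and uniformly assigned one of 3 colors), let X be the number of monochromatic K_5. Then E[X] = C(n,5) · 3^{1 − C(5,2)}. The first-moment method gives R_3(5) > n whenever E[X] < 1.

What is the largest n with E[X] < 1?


We need C(n, 5) · 3^{1 − 10} < 1, i.e. C(n, 5) < 3^{10 − 1} = 19683.
Check values of n near the boundary:
  n = 14: C(14, 5) = 2002; 2002 < 19683? YES
  n = 15: C(15, 5) = 3003; 3003 < 19683? YES
  n = 16: C(16, 5) = 4368; 4368 < 19683? YES
  n = 17: C(17, 5) = 6188; 6188 < 19683? YES
  n = 18: C(18, 5) = 8568; 8568 < 19683? YES
  n = 19: C(19, 5) = 11628; 11628 < 19683? YES
  n = 20: C(20, 5) = 15504; 15504 < 19683? YES
  n = 21: C(21, 5) = 20349; 20349 < 19683? NO
The largest n with C(n, 5) < 19683 is n = 20 (where E[X] = 5168/6561 ≈ 0.7876848). Hence R_3(5) > 20, i.e. R_3(5) ≥ 21.

Largest n = 20; hence R_3(5) > 20.


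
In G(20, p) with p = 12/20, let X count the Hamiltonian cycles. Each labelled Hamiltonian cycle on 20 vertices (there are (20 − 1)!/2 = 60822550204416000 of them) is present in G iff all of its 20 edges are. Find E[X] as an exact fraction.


K_20 has (20 − 1)!/2 = 60822550204416000 labelled Hamiltonian cycles.
For each such Hamiltonian cycle H, let X_H = 1 if all 20 edges of H are present in G. Then P[X_H = 1] = p^{20} = (3/5)^{20} = 3486784401/95367431640625.
By linearity of expectation: E[X] = Σ_H E[X_H] = 60822550204416000 · p^{20} = 60822550204416000 · 3486784401/95367431640625 = 1696600954254376560918528/762939453125.
Numerically: E[X] ≈ 2.2238e+12.

E[X] = 60822550204416000 · (3/5)^{20} = 1696600954254376560918528/762939453125 ≈ 2.2238e+12.


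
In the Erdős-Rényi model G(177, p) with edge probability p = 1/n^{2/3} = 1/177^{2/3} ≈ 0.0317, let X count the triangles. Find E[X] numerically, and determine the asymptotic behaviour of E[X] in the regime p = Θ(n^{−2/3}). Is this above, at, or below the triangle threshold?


Number of potential triangles: C(177, 3) = 908600.
Each occurs with probability p³ ≈ (0.0317)³ ≈ 3.19193e-05.
By linearity: E[X] = C(177, 3)·p³ ≈ 908600 · 3.19193e-05 ≈ 29.002.
Since α = 2/3 < 1, p = c/n^{2/3} ≫ 1/n is above the triangle threshold p ~ 1/n. Asymptotically E[X] ~ (c³/6)·n^{3(1−α)} = (1³/6)·n^{1} → ∞; triangles are abundant w.h.p.

E[X] ≈ 29.002; in regime p = Θ(1/n^{2/3}) E[X] diverges (above the triangle threshold p ~ 1/n).


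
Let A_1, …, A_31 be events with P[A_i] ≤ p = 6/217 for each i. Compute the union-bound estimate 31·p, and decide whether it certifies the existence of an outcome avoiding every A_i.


Union bound: P[∪_{i=1}^{31} A_i] ≤ Σ_i P[A_i] ≤ 31·p = 31·(6/217) = 6/7.
Numerically: 6/7 ≈ 0.857143.
Is 6/7 < 1? YES.
Since P[∪ A_i] ≤ 6/7 < 1, the complement has P[∩ A_i^c] ≥ 1 − 6/7 = 1/7 > 0, so some outcome avoids every A_i.

31·p = 6/7 ≈ 0.857143; existence CERTIFIED by the union bound.


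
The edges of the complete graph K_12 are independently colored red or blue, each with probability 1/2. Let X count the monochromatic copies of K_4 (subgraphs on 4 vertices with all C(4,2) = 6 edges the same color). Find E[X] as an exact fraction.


Let X = Σ_S X_S over the C(12, 4) = 495 subsets S of size 4, where X_S = 1 if the K_4 on S is monochromatic.
For a fixed S, the K_4 on S has C(4, 2) = 6 edges. P[all 6 edges red] = (1/2)^6, and likewise for blue, so P[monochromatic] = 2·(1/2)^6 = 2^{1 − 6} = 1/32.
By linearity of expectation: E[X] = C(12, 4) · 2^{1 − 6} = 495 · 1/32 = 495/32.
Numerically: E[X] ≈ 15.469.

E[X] = C(12,4)·2^(1−C(4,2)) = 495/32 ≈ 15.469.


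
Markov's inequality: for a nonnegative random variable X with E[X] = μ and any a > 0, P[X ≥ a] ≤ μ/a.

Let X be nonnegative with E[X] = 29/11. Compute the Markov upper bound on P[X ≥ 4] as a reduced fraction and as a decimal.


μ = E[X] = 29/11, a = 4.
Markov: P[X ≥ 4] ≤ μ/a = (29/11)/4 = 29/44.
Numerically: ≈ 0.65909.
(Since a = 4 > μ = 2.63636, the bound 29/44 is < 1 and informative.)

P[X ≥ 4] ≤ 29/44 ≈ 0.65909.


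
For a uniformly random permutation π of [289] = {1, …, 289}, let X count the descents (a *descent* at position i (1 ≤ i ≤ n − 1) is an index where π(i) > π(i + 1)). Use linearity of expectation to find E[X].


Write X = Σ X_I over i = 1, …, 288, with X_I the indicator of one descent.
There are 288 indicators.
For each fixed i, the pair (π(i), π(i+1)) is a uniformly random ordered pair of distinct values from {1, …, 289}; by symmetry P[π(i) > π(i+1)] = 1/2.
By linearity: E[X] = 288 · (1/2) = (289 − 1) · (1/2) = 144 ≈ 144.000000.

E[X] = 144 = 144.000000.


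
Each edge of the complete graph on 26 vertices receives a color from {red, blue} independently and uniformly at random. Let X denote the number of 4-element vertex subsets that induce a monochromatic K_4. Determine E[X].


Let X = Σ_S X_S over the C(26, 4) = 14950 subsets S of size 4, where X_S = 1 if the K_4 on S is monochromatic.
For a fixed S, the K_4 on S has C(4, 2) = 6 edges. P[all 6 edges red] = (1/2)^6, and likewise for blue, so P[monochromatic] = 2·(1/2)^6 = 2^{1 − 6} = 1/32.
By linearity: E[X] = C(26, 4) · 2^{1 − 6} = 14950 · 1/32 = 7475/16.
Numerically: E[X] ≈ 467.187500.

E[X] = C(26,4)·2^(1−C(4,2)) = 7475/16 ≈ 467.187500.
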